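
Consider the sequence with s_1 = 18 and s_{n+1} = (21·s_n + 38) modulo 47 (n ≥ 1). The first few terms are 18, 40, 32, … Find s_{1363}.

s_1 = 18, s_2 = 40, s_3 = 32, s_4 = 5, s_5 = 2, s_6 = 33, s_7 = 26, s_8 = 20, s_9 = 35, s_{10} = 21, s_{11} = 9, s_{12} = 39, s_{13} = 11, s_{14} = 34, s_{15} = 0, s_{16} = 38, s_{17} = 37, s_{18} = 16, s_{19} = 45, s_{20} = 43, s_{21} = 1, s_{22} = 12, s_{23} = 8, s_{24} = 18.
The sequence repeats with period 23.
(1363 - 1) mod 23 = 5, so s_{1363} = s_6 = 33.

33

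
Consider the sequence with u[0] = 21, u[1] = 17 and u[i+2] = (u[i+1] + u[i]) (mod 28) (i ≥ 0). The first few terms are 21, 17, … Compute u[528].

Computing terms: u[0] = 21, u[1] = 17, u[2] = 10, u[3] = 27, u[4] = 9, u[5] = 8, u[6] = 17, u[7] = 25, u[8] = 14, u[9] = 11, u[10] = 25, u[11] = 8, u[12] = 5, u[13] = 13, u[14] = 18, u[15] = 3, u[16] = 21, u[17] = 24, u[18] = 17, u[19] = 13, u[20] = 2, u[21] = 15, u[22] = 17, u[23] = 4, u[24] = 21, u[25] = 25, u[26] = 18, u[27] = 15, u[28] = 5, u[29] = 20, u[30] = 25, u[31] = 17, u[32] = 14, u[33] = 3, u[34] = 17, u[35] = 20, u[36] = 9, u[37] = 1, u[38] = 10, u[39] = 11, u[40] = 21, u[41] = 4, u[42] = 25, u[43] = 1, u[44] = 26, u[45] = 27, u[46] = 25, u[47] = 24, u[48] = 21, u[49] = 17.
The sequence repeats with period 48.
(528 - 0) mod 48 = 0, so u[528] = u[0] = 21.

21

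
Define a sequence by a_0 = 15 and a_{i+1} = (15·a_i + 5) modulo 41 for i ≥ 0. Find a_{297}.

Computing terms: a_0 = 15,  a_1 = 25,  a_2 = 11,  a_3 = 6,  a_4 = 13,  a_5 = 36,  a_6 = 12,  a_7 = 21,  a_8 = 33,  a_9 = 8,  a_{10} = 2,  a_{11} = 35,  a_{12} = 38,  a_{13} = 1,  a_{14} = 20,  a_{15} = 18,  a_{16} = 29,  a_{17} = 30,  a_{18} = 4,  a_{19} = 24,  a_{20} = 37,  a_{21} = 27,  a_{22} = 0,  a_{23} = 5,  a_{24} = 39,  a_{25} = 16,  a_{26} = 40,  a_{27} = 31,  a_{28} = 19,  a_{29} = 3,  a_{30} = 9,  a_{31} = 17,  a_{32} = 14,  a_{33} = 10,  a_{34} = 32,  a_{35} = 34,  a_{36} = 23,  a_{37} = 22,  a_{38} = 7,  a_{39} = 28,  a_{40} = 15.
The sequence repeats with period 40.
(297 - 0) mod 40 = 17, so a_{297} = a_{17} = 30.

30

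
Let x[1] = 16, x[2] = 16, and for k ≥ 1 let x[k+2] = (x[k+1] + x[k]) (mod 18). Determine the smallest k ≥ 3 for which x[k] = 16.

Listing terms: x[1] = 16; x[2] = 16; x[3] = 14; x[4] = 12; x[5] = 8; x[6] = 2; x[7] = 10; x[8] = 12; x[9] = 4; x[10] = 16; x[11] = 2; x[12] = 0; x[13] = 2; x[14] = 2; x[15] = 4; x[16] = 6; x[17] = 10; x[18] = 16; x[19] = 8; x[20] = 6; x[21] = 14; x[22] = 2; x[23] = 16; x[24] = 0; x[25] = 16; x[26] = 16.
Since (x[25], x[26]) = (x[1], x[2]) = (16, 16) (two consecutive terms determine the rest), the sequence is periodic with period 24.
The value 16 first appears (with k ≥ 3) at x[10].

10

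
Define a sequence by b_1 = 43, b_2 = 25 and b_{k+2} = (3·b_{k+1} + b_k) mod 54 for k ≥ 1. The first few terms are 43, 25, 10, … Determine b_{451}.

b_1 = 43,  b_2 = 25,  b_3 = 10,  b_4 = 1,  b_5 = 13,  b_6 = 40,  b_7 = 25,  b_8 = 7,  b_9 = 46,  b_{10} = 37,  b_{11} = 49,  b_{12} = 22,  b_{13} = 7,  b_{14} = 43,  b_{15} = 28,  b_{16} = 19,  b_{17} = 31,  b_{18} = 4,  b_{19} = 43,  b_{20} = 25.
Since (b_{19}, b_{20}) = (b_1, b_2) = (43, 25) (two consecutive terms determine the rest), the sequence is periodic with period 18.
So b_{451} = b_{1 + ((451-1) mod 18)} = b_1 = 43.

43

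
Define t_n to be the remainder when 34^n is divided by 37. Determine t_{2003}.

16

t_1 = 34; t_2 = 9; t_3 = 10; t_4 = 7; t_5 = 16; t_6 = 26; t_7 = 33; t_8 = 12; t_9 = 1; t_{10} = 34.
Since t_{10} = t_1 = 34, the sequence is periodic with period 9.
(2003 - 1) mod 9 = 4, so t_{2003} = t_5 = 16.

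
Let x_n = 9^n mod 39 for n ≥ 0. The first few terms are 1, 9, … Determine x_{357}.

We have x_0 = 1,  x_1 = 9,  x_2 = 3,  x_3 = 27,  x_4 = 9.
Since x_4 = x_1 = 9, the sequence is eventually periodic: after a pre-period of length 1 it cycles with period 3.
For n ≥ 1, x_n depends only on (n - 1) mod 3. (357 - 1) mod 3 = 2, so x_{357} = x_3 = 27.

27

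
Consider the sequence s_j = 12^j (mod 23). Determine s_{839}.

We have s_0 = 1, s_1 = 12, s_2 = 6, s_3 = 3, s_4 = 13, s_5 = 18, s_6 = 9, s_7 = 16, s_8 = 8, s_9 = 4, s_{10} = 2, s_{11} = 1.
The sequence repeats with period 11.
So s_{839} = s_{0 + ((839-0) mod 11)} = s_3 = 3.

3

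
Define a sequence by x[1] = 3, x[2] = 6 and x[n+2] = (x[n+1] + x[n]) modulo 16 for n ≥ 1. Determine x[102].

7

x[1] = 3, x[2] = 6, x[3] = 9, x[4] = 15, x[5] = 8, x[6] = 7, x[7] = 15, x[8] = 6, x[9] = 5, x[10] = 11, x[11] = 0, x[12] = 11, x[13] = 11, x[14] = 6, x[15] = 1, x[16] = 7, x[17] = 8, x[18] = 15, x[19] = 7, x[20] = 6, x[21] = 13, x[22] = 3, x[23] = 0, x[24] = 3, x[25] = 3, x[26] = 6.
Since (x[25], x[26]) = (x[1], x[2]) = (3, 6) (two consecutive terms determine the rest), the sequence is periodic with period 24.
(102 - 1) mod 24 = 5, so x[102] = x[6] = 7.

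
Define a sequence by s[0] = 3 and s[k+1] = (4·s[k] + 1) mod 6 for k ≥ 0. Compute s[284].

Computing terms: s[0] = 3,  s[1] = 1,  s[2] = 5,  s[3] = 3.
Since s[3] = s[0] = 3, the sequence is periodic with period 3.
(284 - 0) mod 3 = 2, so s[284] = s[2] = 5.

5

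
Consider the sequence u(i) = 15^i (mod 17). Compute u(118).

13

Computing terms: u(0) = 1,  u(1) = 15,  u(2) = 4,  u(3) = 9,  u(4) = 16,  u(5) = 2,  u(6) = 13,  u(7) = 8,  u(8) = 1.
Since u(8) = u(0) = 1, the sequence is periodic with period 8.
(118 - 0) mod 8 = 6, so u(118) = u(6) = 13.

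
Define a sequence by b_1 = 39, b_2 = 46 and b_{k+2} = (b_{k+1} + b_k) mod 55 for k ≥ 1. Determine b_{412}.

We have b_1 = 39, b_2 = 46, b_3 = 30, b_4 = 21, b_5 = 51, b_6 = 17, b_7 = 13, b_8 = 30, b_9 = 43, b_{10} = 18, b_{11} = 6, b_{12} = 24, b_{13} = 30, b_{14} = 54, b_{15} = 29, b_{16} = 28, b_{17} = 2, b_{18} = 30, b_{19} = 32, b_{20} = 7, b_{21} = 39, b_{22} = 46.
The sequence repeats with period 20.
(412 - 1) mod 20 = 11, so b_{412} = b_{12} = 24.

24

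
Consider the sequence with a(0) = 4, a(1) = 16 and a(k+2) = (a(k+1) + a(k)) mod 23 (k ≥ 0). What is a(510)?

Computing terms: a(0) = 4; a(1) = 16; a(2) = 20; a(3) = 13; a(4) = 10; a(5) = 0; a(6) = 10; a(7) = 10; a(8) = 20; a(9) = 7; a(10) = 4; a(11) = 11; a(12) = 15; a(13) = 3; a(14) = 18; a(15) = 21; a(16) = 16; a(17) = 14; a(18) = 7; a(19) = 21; a(20) = 5; a(21) = 3; a(22) = 8; a(23) = 11; a(24) = 19; a(25) = 7; a(26) = 3; a(27) = 10; a(28) = 13; a(29) = 0; a(30) = 13; a(31) = 13; a(32) = 3; a(33) = 16; a(34) = 19; a(35) = 12; a(36) = 8; a(37) = 20; a(38) = 5; a(39) = 2; a(40) = 7; a(41) = 9; a(42) = 16; a(43) = 2; a(44) = 18; a(45) = 20; a(46) = 15; a(47) = 12; a(48) = 4; a(49) = 16.
The sequence repeats with period 48.
So a(510) = a(0 + ((510-0) mod 48)) = a(30) = 13.

13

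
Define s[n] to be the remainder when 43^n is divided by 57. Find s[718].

We have s[1] = 43, s[2] = 25, s[3] = 49, s[4] = 55, s[5] = 28, s[6] = 7, s[7] = 16, s[8] = 4, s[9] = 1, s[10] = 43.
Since s[10] = s[1] = 43, the sequence is periodic with period 9.
So s[718] = s[1 + ((718-1) mod 9)] = s[7] = 16.

16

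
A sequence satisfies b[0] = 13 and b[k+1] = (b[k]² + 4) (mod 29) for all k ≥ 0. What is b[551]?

28

b[0] = 13; b[1] = 28; b[2] = 5; b[3] = 0; b[4] = 4; b[5] = 20; b[6] = 27; b[7] = 8; b[8] = 10; b[9] = 17; b[10] = 3; b[11] = 13.
Since b[11] = b[0] = 13, the sequence is periodic with period 11.
So b[551] = b[0 + ((551-0) mod 11)] = b[1] = 28.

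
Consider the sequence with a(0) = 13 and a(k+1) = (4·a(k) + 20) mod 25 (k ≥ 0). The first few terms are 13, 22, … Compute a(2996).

a(0) = 13; a(1) = 22; a(2) = 8; a(3) = 2; a(4) = 3; a(5) = 7; a(6) = 23; a(7) = 12; a(8) = 18; a(9) = 17; a(10) = 13.
Since a(10) = a(0) = 13, the sequence is periodic with period 10.
(2996 - 0) mod 10 = 6, so a(2996) = a(6) = 23.

23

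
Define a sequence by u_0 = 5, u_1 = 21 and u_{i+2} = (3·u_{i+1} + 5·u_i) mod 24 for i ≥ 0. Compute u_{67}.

9

u_0 = 5, u_1 = 21, u_2 = 16, u_3 = 9, u_4 = 11, u_5 = 6, u_6 = 1, u_7 = 9, u_8 = 8, u_9 = 21, u_{10} = 7, u_{11} = 6, u_{12} = 5, u_{13} = 21.
Since (u_{12}, u_{13}) = (u_0, u_1) = (5, 21) (two consecutive terms determine the rest), the sequence is periodic with period 12.
So u_{67} = u_{0 + ((67-0) mod 12)} = u_7 = 9.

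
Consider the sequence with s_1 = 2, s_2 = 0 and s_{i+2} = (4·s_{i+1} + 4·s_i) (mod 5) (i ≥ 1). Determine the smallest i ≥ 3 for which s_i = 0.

s_1 = 2; s_2 = 0; s_3 = 3; s_4 = 2; s_5 = 0.
Since (s_4, s_5) = (s_1, s_2) = (2, 0) (two consecutive terms determine the rest), the sequence is periodic with period 3.
The value 0 next appears (with i ≥ 3) at s_5.

5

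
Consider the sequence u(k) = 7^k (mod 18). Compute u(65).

13

u(1) = 7; u(2) = 13; u(3) = 1; u(4) = 7.
The sequence repeats with period 3.
So u(65) = u(1 + ((65-1) mod 3)) = u(2) = 13.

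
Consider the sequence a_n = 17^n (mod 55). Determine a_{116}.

16

a_1 = 17,  a_2 = 14,  a_3 = 18,  a_4 = 31,  a_5 = 32,  a_6 = 49,  a_7 = 8,  a_8 = 26,  a_9 = 2,  a_{10} = 34,  a_{11} = 28,  a_{12} = 36,  a_{13} = 7,  a_{14} = 9,  a_{15} = 43,  a_{16} = 16,  a_{17} = 52,  a_{18} = 4,  a_{19} = 13,  a_{20} = 1,  a_{21} = 17.
The sequence repeats with period 20.
(116 - 1) mod 20 = 15, so a_{116} = a_{16} = 16.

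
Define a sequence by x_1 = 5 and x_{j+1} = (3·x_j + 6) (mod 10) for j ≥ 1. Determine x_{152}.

3

Listing terms: x_1 = 5; x_2 = 1; x_3 = 9; x_4 = 3; x_5 = 5.
The sequence repeats with period 4.
(152 - 1) mod 4 = 3, so x_{152} = x_4 = 3.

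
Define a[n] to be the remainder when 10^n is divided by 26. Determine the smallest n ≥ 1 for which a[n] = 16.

4

We have a[0] = 1,  a[1] = 10,  a[2] = 22,  a[3] = 12,  a[4] = 16,  a[5] = 4,  a[6] = 14,  a[7] = 10.
Since a[7] = a[1] = 10, the sequence is eventually periodic: after a pre-period of length 1 it cycles with period 6.
The value 16 first appears (with n ≥ 1) at a[4].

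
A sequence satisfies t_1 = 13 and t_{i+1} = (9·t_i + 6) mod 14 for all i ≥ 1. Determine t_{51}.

7

We have t_1 = 13,  t_2 = 11,  t_3 = 7,  t_4 = 13.
The sequence repeats with period 3.
(51 - 1) mod 3 = 2, so t_{51} = t_3 = 7.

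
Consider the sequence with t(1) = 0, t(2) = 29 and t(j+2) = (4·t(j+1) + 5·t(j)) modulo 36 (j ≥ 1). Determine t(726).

t(1) = 0, t(2) = 29, t(3) = 8, t(4) = 33, t(5) = 28, t(6) = 25, t(7) = 24, t(8) = 5, t(9) = 32, t(10) = 9, t(11) = 16, t(12) = 1, t(13) = 12, t(14) = 17, t(15) = 20, t(16) = 21, t(17) = 4, t(18) = 13, t(19) = 0, t(20) = 29.
Since (t(19), t(20)) = (t(1), t(2)) = (0, 29) (two consecutive terms determine the rest), the sequence is periodic with period 18.
(726 - 1) mod 18 = 5, so t(726) = t(6) = 25.

25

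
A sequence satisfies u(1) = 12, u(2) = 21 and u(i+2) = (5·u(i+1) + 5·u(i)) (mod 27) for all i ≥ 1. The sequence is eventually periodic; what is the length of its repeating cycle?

3

We have u(1) = 12, u(2) = 21, u(3) = 3, u(4) = 12, u(5) = 21.
The sequence repeats with period 3.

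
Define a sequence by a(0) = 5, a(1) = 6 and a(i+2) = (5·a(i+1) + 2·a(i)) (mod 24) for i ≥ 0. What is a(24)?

20

a(0) = 5; a(1) = 6; a(2) = 16; a(3) = 20; a(4) = 12; a(5) = 4; a(6) = 20; a(7) = 12.
Since (a(6), a(7)) = (a(3), a(4)) = (20, 12) (two consecutive terms determine the rest), the sequence is eventually periodic: after a pre-period of length 3 it cycles with period 3.
For i ≥ 3, a(i) depends only on (i - 3) mod 3. (24 - 3) mod 3 = 0, so a(24) = a(3) = 20.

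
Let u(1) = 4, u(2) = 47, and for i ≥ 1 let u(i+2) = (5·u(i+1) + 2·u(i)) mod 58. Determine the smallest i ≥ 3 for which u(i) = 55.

18

u(1) = 4, u(2) = 47, u(3) = 11, u(4) = 33, u(5) = 13, u(6) = 15, u(7) = 43, u(8) = 13, u(9) = 35, u(10) = 27, u(11) = 31, u(12) = 35, u(13) = 5, u(14) = 37, u(15) = 21, u(16) = 5, u(17) = 9, u(18) = 55, u(19) = 3, u(20) = 9, u(21) = 51, u(22) = 41, u(23) = 17, u(24) = 51, u(25) = 57, u(26) = 39, u(27) = 19, u(28) = 57, u(29) = 33, u(30) = 47, u(31) = 11.
Since (u(30), u(31)) = (u(2), u(3)) = (47, 11) (two consecutive terms determine the rest), the sequence is eventually periodic: after a pre-period of length 1 it cycles with period 28.
The value 55 first appears (with i ≥ 3) at u(18).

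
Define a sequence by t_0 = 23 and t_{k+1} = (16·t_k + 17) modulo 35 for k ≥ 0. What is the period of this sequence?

15

We have t_0 = 23; t_1 = 0; t_2 = 17; t_3 = 9; t_4 = 21; t_5 = 3; t_6 = 30; t_7 = 7; t_8 = 24; t_9 = 16; t_{10} = 28; t_{11} = 10; t_{12} = 2; t_{13} = 14; t_{14} = 31; t_{15} = 23.
Since t_{15} = t_0 = 23, the sequence is periodic with period 15.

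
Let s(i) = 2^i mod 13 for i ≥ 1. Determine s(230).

4

s(1) = 2, s(2) = 4, s(3) = 8, s(4) = 3, s(5) = 6, s(6) = 12, s(7) = 11, s(8) = 9, s(9) = 5, s(10) = 10, s(11) = 7, s(12) = 1, s(13) = 2.
Since s(13) = s(1) = 2, the sequence is periodic with period 12.
So s(230) = s(1 + ((230-1) mod 12)) = s(2) = 4.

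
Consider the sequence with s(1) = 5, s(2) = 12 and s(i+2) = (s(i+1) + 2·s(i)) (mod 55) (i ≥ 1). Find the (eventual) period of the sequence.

We have s(1) = 5,  s(2) = 12,  s(3) = 22,  s(4) = 46,  s(5) = 35,  s(6) = 17,  s(7) = 32,  s(8) = 11,  s(9) = 20,  s(10) = 42,  s(11) = 27,  s(12) = 1,  s(13) = 0,  s(14) = 2,  s(15) = 2,  s(16) = 6,  s(17) = 10,  s(18) = 22,  s(19) = 42,  s(20) = 31,  s(21) = 5,  s(22) = 12.
The sequence repeats with period 20.

20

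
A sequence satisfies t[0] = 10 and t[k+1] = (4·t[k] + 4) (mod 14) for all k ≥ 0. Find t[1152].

10

t[0] = 10, t[1] = 2, t[2] = 12, t[3] = 10.
Since t[3] = t[0] = 10, the sequence is periodic with period 3.
So t[1152] = t[0 + ((1152-0) mod 3)] = t[0] = 10.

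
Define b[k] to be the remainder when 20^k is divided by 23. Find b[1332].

3

Listing terms: b[0] = 1,  b[1] = 20,  b[2] = 9,  b[3] = 19,  b[4] = 12,  b[5] = 10,  b[6] = 16,  b[7] = 21,  b[8] = 6,  b[9] = 5,  b[10] = 8,  b[11] = 22,  b[12] = 3,  b[13] = 14,  b[14] = 4,  b[15] = 11,  b[16] = 13,  b[17] = 7,  b[18] = 2,  b[19] = 17,  b[20] = 18,  b[21] = 15,  b[22] = 1.
The sequence repeats with period 22.
So b[1332] = b[0 + ((1332-0) mod 22)] = b[12] = 3.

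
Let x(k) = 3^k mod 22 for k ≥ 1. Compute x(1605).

1

Computing terms: x(1) = 3; x(2) = 9; x(3) = 5; x(4) = 15; x(5) = 1; x(6) = 3.
Since x(6) = x(1) = 3, the sequence is periodic with period 5.
So x(1605) = x(1 + ((1605-1) mod 5)) = x(5) = 1.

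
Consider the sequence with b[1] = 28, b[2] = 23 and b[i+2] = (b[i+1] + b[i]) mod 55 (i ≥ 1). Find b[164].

b[1] = 28, b[2] = 23, b[3] = 51, b[4] = 19, b[5] = 15, b[6] = 34, b[7] = 49, b[8] = 28, b[9] = 22, b[10] = 50, b[11] = 17, b[12] = 12, b[13] = 29, b[14] = 41, b[15] = 15, b[16] = 1, b[17] = 16, b[18] = 17, b[19] = 33, b[20] = 50, b[21] = 28, b[22] = 23.
The sequence repeats with period 20.
(164 - 1) mod 20 = 3, so b[164] = b[4] = 19.

19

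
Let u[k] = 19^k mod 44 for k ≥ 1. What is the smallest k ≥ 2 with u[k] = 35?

7

Computing terms: u[1] = 19; u[2] = 9; u[3] = 39; u[4] = 37; u[5] = 43; u[6] = 25; u[7] = 35; u[8] = 5; u[9] = 7; u[10] = 1; u[11] = 19.
Since u[11] = u[1] = 19, the sequence is periodic with period 10.
The value 35 first appears (with k ≥ 2) at u[7].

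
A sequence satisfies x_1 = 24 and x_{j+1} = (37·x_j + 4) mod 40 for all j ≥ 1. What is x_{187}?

8

We have x_1 = 24, x_2 = 12, x_3 = 8, x_4 = 20, x_5 = 24.
The sequence repeats with period 4.
(187 - 1) mod 4 = 2, so x_{187} = x_3 = 8.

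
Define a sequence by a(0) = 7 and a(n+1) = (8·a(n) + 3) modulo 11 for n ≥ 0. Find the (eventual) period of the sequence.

Listing terms: a(0) = 7; a(1) = 4; a(2) = 2; a(3) = 8; a(4) = 1; a(5) = 0; a(6) = 3; a(7) = 5; a(8) = 10; a(9) = 6; a(10) = 7.
Since a(10) = a(0) = 7, the sequence is periodic with period 10.

10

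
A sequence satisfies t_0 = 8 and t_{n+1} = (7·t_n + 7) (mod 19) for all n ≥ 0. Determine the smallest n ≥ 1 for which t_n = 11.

2

t_0 = 8, t_1 = 6, t_2 = 11, t_3 = 8.
Since t_3 = t_0 = 8, the sequence is periodic with period 3.
The value 11 first appears (with n ≥ 1) at t_2.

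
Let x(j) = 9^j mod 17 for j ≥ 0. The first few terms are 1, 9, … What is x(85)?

We have x(0) = 1; x(1) = 9; x(2) = 13; x(3) = 15; x(4) = 16; x(5) = 8; x(6) = 4; x(7) = 2; x(8) = 1.
The sequence repeats with period 8.
(85 - 0) mod 8 = 5, so x(85) = x(5) = 8.

8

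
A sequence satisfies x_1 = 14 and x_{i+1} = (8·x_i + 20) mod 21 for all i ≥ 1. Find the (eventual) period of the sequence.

14

x_1 = 14; x_2 = 6; x_3 = 5; x_4 = 18; x_5 = 17; x_6 = 9; x_7 = 8; x_8 = 0; x_9 = 20; x_{10} = 12; x_{11} = 11; x_{12} = 3; x_{13} = 2; x_{14} = 15; x_{15} = 14.
Since x_{15} = x_1 = 14, the sequence is periodic with period 14.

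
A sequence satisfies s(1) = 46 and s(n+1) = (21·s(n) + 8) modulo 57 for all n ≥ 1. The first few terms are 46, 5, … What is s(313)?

47

s(1) = 46; s(2) = 5; s(3) = 56; s(4) = 44; s(5) = 20; s(6) = 29; s(7) = 47; s(8) = 26; s(9) = 41; s(10) = 14; s(11) = 17; s(12) = 23; s(13) = 35; s(14) = 2; s(15) = 50; s(16) = 32; s(17) = 53; s(18) = 38; s(19) = 8; s(20) = 5.
Since s(20) = s(2) = 5, the sequence is eventually periodic: after a pre-period of length 1 it cycles with period 18.
For n ≥ 2, s(n) depends only on (n - 2) mod 18. (313 - 2) mod 18 = 5, so s(313) = s(7) = 47.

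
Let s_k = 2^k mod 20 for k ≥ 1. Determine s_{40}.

16

Listing terms: s_1 = 2,  s_2 = 4,  s_3 = 8,  s_4 = 16,  s_5 = 12,  s_6 = 4.
Since s_6 = s_2 = 4, the sequence is eventually periodic: after a pre-period of length 1 it cycles with period 4.
For k ≥ 2, s_k depends only on (k - 2) mod 4. (40 - 2) mod 4 = 2, so s_{40} = s_4 = 16.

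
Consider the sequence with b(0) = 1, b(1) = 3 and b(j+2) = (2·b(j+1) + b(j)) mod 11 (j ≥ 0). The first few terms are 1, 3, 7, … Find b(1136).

7

b(0) = 1,  b(1) = 3,  b(2) = 7,  b(3) = 6,  b(4) = 8,  b(5) = 0,  b(6) = 8,  b(7) = 5,  b(8) = 7,  b(9) = 8,  b(10) = 1,  b(11) = 10,  b(12) = 10,  b(13) = 8,  b(14) = 4,  b(15) = 5,  b(16) = 3,  b(17) = 0,  b(18) = 3,  b(19) = 6,  b(20) = 4,  b(21) = 3,  b(22) = 10,  b(23) = 1,  b(24) = 1,  b(25) = 3.
The sequence repeats with period 24.
(1136 - 0) mod 24 = 8, so b(1136) = b(8) = 7.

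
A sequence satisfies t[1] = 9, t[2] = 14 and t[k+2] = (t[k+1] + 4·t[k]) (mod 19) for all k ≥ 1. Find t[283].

We have t[1] = 9; t[2] = 14; t[3] = 12; t[4] = 11; t[5] = 2; t[6] = 8; t[7] = 16; t[8] = 10; t[9] = 17; t[10] = 0; t[11] = 11; t[12] = 11; t[13] = 17; t[14] = 4; t[15] = 15; t[16] = 12; t[17] = 15; t[18] = 6; t[19] = 9; t[20] = 14.
The sequence repeats with period 18.
So t[283] = t[1 + ((283-1) mod 18)] = t[13] = 17.

17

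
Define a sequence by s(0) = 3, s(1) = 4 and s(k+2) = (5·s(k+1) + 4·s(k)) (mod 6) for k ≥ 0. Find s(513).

4

We have s(0) = 3; s(1) = 4; s(2) = 2; s(3) = 2; s(4) = 0; s(5) = 2; s(6) = 4; s(7) = 4; s(8) = 0; s(9) = 4; s(10) = 2.
Since (s(9), s(10)) = (s(1), s(2)) = (4, 2) (two consecutive terms determine the rest), the sequence is eventually periodic: after a pre-period of length 1 it cycles with period 8.
For k ≥ 1, s(k) depends only on (k - 1) mod 8. (513 - 1) mod 8 = 0, so s(513) = s(1) = 4.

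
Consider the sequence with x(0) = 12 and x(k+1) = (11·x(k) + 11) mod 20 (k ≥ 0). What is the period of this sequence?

Listing terms: x(0) = 12,  x(1) = 3,  x(2) = 4,  x(3) = 15,  x(4) = 16,  x(5) = 7,  x(6) = 8,  x(7) = 19,  x(8) = 0,  x(9) = 11,  x(10) = 12.
The sequence repeats with period 10.

10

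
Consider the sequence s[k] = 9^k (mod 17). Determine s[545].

Listing terms: s[0] = 1,  s[1] = 9,  s[2] = 13,  s[3] = 15,  s[4] = 16,  s[5] = 8,  s[6] = 4,  s[7] = 2,  s[8] = 1.
The sequence repeats with period 8.
(545 - 0) mod 8 = 1, so s[545] = s[1] = 9.

9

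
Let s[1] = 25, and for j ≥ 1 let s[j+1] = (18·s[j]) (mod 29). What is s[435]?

4

Listing terms: s[1] = 25, s[2] = 15, s[3] = 9, s[4] = 17, s[5] = 16, s[6] = 27, s[7] = 22, s[8] = 19, s[9] = 23, s[10] = 8, s[11] = 28, s[12] = 11, s[13] = 24, s[14] = 26, s[15] = 4, s[16] = 14, s[17] = 20, s[18] = 12, s[19] = 13, s[20] = 2, s[21] = 7, s[22] = 10, s[23] = 6, s[24] = 21, s[25] = 1, s[26] = 18, s[27] = 5, s[28] = 3, s[29] = 25.
Since s[29] = s[1] = 25, the sequence is periodic with period 28.
(435 - 1) mod 28 = 14, so s[435] = s[15] = 4.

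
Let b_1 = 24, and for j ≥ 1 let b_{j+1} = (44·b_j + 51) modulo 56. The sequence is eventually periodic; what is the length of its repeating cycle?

3

We have b_1 = 24,  b_2 = 43,  b_3 = 39,  b_4 = 31,  b_5 = 15,  b_6 = 39.
Since b_6 = b_3 = 39, the sequence is eventually periodic: after a pre-period of length 2 it cycles with period 3.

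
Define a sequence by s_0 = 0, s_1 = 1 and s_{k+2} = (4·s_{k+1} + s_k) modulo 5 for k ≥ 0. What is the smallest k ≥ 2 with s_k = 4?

2

Listing terms: s_0 = 0,  s_1 = 1,  s_2 = 4,  s_3 = 2,  s_4 = 2,  s_5 = 0,  s_6 = 2,  s_7 = 3,  s_8 = 4,  s_9 = 4,  s_{10} = 0,  s_{11} = 4,  s_{12} = 1,  s_{13} = 3,  s_{14} = 3,  s_{15} = 0,  s_{16} = 3,  s_{17} = 2,  s_{18} = 1,  s_{19} = 1,  s_{20} = 0,  s_{21} = 1.
Since (s_{20}, s_{21}) = (s_0, s_1) = (0, 1) (two consecutive terms determine the rest), the sequence is periodic with period 20.
The value 4 first appears (with k ≥ 2) at s_2.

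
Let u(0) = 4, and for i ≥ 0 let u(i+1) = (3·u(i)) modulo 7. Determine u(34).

u(0) = 4, u(1) = 5, u(2) = 1, u(3) = 3, u(4) = 2, u(5) = 6, u(6) = 4.
The sequence repeats with period 6.
(34 - 0) mod 6 = 4, so u(34) = u(4) = 2.

2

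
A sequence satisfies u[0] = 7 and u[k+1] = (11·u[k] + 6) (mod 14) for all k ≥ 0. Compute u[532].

Computing terms: u[0] = 7, u[1] = 13, u[2] = 9, u[3] = 7.
The sequence repeats with period 3.
(532 - 0) mod 3 = 1, so u[532] = u[1] = 13.

13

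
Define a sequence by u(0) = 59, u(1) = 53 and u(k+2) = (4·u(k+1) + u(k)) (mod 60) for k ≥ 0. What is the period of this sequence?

Computing terms: u(0) = 59,  u(1) = 53,  u(2) = 31,  u(3) = 57,  u(4) = 19,  u(5) = 13,  u(6) = 11,  u(7) = 57,  u(8) = 59,  u(9) = 53.
The sequence repeats with period 8.

8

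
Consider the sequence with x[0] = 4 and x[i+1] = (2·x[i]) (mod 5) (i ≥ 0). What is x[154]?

Listing terms: x[0] = 4; x[1] = 3; x[2] = 1; x[3] = 2; x[4] = 4.
Since x[4] = x[0] = 4, the sequence is periodic with period 4.
So x[154] = x[0 + ((154-0) mod 4)] = x[2] = 1.

1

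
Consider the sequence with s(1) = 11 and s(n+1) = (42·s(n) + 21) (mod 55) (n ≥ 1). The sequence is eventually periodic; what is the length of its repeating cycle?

s(1) = 11, s(2) = 43, s(3) = 12, s(4) = 30, s(5) = 16, s(6) = 33, s(7) = 32, s(8) = 45, s(9) = 41, s(10) = 38, s(11) = 22, s(12) = 10, s(13) = 1, s(14) = 8, s(15) = 27, s(16) = 0, s(17) = 21, s(18) = 23, s(19) = 52, s(20) = 5, s(21) = 11.
The sequence repeats with period 20.

20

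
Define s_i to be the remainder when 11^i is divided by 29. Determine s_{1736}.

1

s_0 = 1; s_1 = 11; s_2 = 5; s_3 = 26; s_4 = 25; s_5 = 14; s_6 = 9; s_7 = 12; s_8 = 16; s_9 = 2; s_{10} = 22; s_{11} = 10; s_{12} = 23; s_{13} = 21; s_{14} = 28; s_{15} = 18; s_{16} = 24; s_{17} = 3; s_{18} = 4; s_{19} = 15; s_{20} = 20; s_{21} = 17; s_{22} = 13; s_{23} = 27; s_{24} = 7; s_{25} = 19; s_{26} = 6; s_{27} = 8; s_{28} = 1.
The sequence repeats with period 28.
So s_{1736} = s_{0 + ((1736-0) mod 28)} = s_0 = 1.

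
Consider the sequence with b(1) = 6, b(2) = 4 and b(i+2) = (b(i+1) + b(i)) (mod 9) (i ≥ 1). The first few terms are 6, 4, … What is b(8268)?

Listing terms: b(1) = 6; b(2) = 4; b(3) = 1; b(4) = 5; b(5) = 6; b(6) = 2; b(7) = 8; b(8) = 1; b(9) = 0; b(10) = 1; b(11) = 1; b(12) = 2; b(13) = 3; b(14) = 5; b(15) = 8; b(16) = 4; b(17) = 3; b(18) = 7; b(19) = 1; b(20) = 8; b(21) = 0; b(22) = 8; b(23) = 8; b(24) = 7; b(25) = 6; b(26) = 4.
Since (b(25), b(26)) = (b(1), b(2)) = (6, 4) (two consecutive terms determine the rest), the sequence is periodic with period 24.
So b(8268) = b(1 + ((8268-1) mod 24)) = b(12) = 2.

2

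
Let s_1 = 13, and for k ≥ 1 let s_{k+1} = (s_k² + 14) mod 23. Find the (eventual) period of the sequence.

s_1 = 13; s_2 = 22; s_3 = 15; s_4 = 9; s_5 = 3; s_6 = 0; s_7 = 14; s_8 = 3.
Since s_8 = s_5 = 3, the sequence is eventually periodic: after a pre-period of length 4 it cycles with period 3.

3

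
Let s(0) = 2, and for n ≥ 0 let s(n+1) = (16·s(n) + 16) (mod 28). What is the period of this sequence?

Listing terms: s(0) = 2; s(1) = 20; s(2) = 0; s(3) = 16; s(4) = 20.
Since s(4) = s(1) = 20, the sequence is eventually periodic: after a pre-period of length 1 it cycles with period 3.

3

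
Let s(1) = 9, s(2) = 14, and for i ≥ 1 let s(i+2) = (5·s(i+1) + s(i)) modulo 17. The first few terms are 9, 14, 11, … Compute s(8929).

9

s(1) = 9; s(2) = 14; s(3) = 11; s(4) = 1; s(5) = 16; s(6) = 13; s(7) = 13; s(8) = 10; s(9) = 12; s(10) = 2; s(11) = 5; s(12) = 10; s(13) = 4; s(14) = 13; s(15) = 1; s(16) = 1; s(17) = 6; s(18) = 14; s(19) = 8; s(20) = 3; s(21) = 6; s(22) = 16; s(23) = 1; s(24) = 4; s(25) = 4; s(26) = 7; s(27) = 5; s(28) = 15; s(29) = 12; s(30) = 7; s(31) = 13; s(32) = 4; s(33) = 16; s(34) = 16; s(35) = 11; s(36) = 3; s(37) = 9; s(38) = 14.
Since (s(37), s(38)) = (s(1), s(2)) = (9, 14) (two consecutive terms determine the rest), the sequence is periodic with period 36.
(8929 - 1) mod 36 = 0, so s(8929) = s(1) = 9.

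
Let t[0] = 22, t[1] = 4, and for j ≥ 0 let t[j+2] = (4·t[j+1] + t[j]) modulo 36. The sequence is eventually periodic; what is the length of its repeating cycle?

8

Computing terms: t[0] = 22,  t[1] = 4,  t[2] = 2,  t[3] = 12,  t[4] = 14,  t[5] = 32,  t[6] = 34,  t[7] = 24,  t[8] = 22,  t[9] = 4.
Since (t[8], t[9]) = (t[0], t[1]) = (22, 4) (two consecutive terms determine the rest), the sequence is periodic with period 8.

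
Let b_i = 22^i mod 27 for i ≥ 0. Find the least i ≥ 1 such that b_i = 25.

We have b_0 = 1; b_1 = 22; b_2 = 25; b_3 = 10; b_4 = 4; b_5 = 7; b_6 = 19; b_7 = 13; b_8 = 16; b_9 = 1.
Since b_9 = b_0 = 1, the sequence is periodic with period 9.
The value 25 first appears (with i ≥ 1) at b_2.

2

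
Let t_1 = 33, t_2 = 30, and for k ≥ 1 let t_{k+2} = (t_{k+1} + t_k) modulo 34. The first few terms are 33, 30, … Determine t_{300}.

We have t_1 = 33; t_2 = 30; t_3 = 29; t_4 = 25; t_5 = 20; t_6 = 11; t_7 = 31; t_8 = 8; t_9 = 5; t_{10} = 13; t_{11} = 18; t_{12} = 31; t_{13} = 15; t_{14} = 12; t_{15} = 27; t_{16} = 5; t_{17} = 32; t_{18} = 3; t_{19} = 1; t_{20} = 4; t_{21} = 5; t_{22} = 9; t_{23} = 14; t_{24} = 23; t_{25} = 3; t_{26} = 26; t_{27} = 29; t_{28} = 21; t_{29} = 16; t_{30} = 3; t_{31} = 19; t_{32} = 22; t_{33} = 7; t_{34} = 29; t_{35} = 2; t_{36} = 31; t_{37} = 33; t_{38} = 30.
Since (t_{37}, t_{38}) = (t_1, t_2) = (33, 30) (two consecutive terms determine the rest), the sequence is periodic with period 36.
(300 - 1) mod 36 = 11, so t_{300} = t_{12} = 31.

31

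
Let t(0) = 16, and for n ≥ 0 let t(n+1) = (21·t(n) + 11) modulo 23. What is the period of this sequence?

22

Listing terms: t(0) = 16,  t(1) = 2,  t(2) = 7,  t(3) = 20,  t(4) = 17,  t(5) = 0,  t(6) = 11,  t(7) = 12,  t(8) = 10,  t(9) = 14,  t(10) = 6,  t(11) = 22,  t(12) = 13,  t(13) = 8,  t(14) = 18,  t(15) = 21,  t(16) = 15,  t(17) = 4,  t(18) = 3,  t(19) = 5,  t(20) = 1,  t(21) = 9,  t(22) = 16.
The sequence repeats with period 22.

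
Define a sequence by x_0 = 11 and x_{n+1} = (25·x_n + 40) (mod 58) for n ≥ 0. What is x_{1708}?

x_0 = 11, x_1 = 25, x_2 = 27, x_3 = 19, x_4 = 51, x_5 = 39, x_6 = 29, x_7 = 11.
Since x_7 = x_0 = 11, the sequence is periodic with period 7.
So x_{1708} = x_{0 + ((1708-0) mod 7)} = x_0 = 11.

11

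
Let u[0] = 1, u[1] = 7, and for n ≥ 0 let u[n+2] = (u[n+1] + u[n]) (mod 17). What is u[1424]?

9

u[0] = 1, u[1] = 7, u[2] = 8, u[3] = 15, u[4] = 6, u[5] = 4, u[6] = 10, u[7] = 14, u[8] = 7, u[9] = 4, u[10] = 11, u[11] = 15, u[12] = 9, u[13] = 7, u[14] = 16, u[15] = 6, u[16] = 5, u[17] = 11, u[18] = 16, u[19] = 10, u[20] = 9, u[21] = 2, u[22] = 11, u[23] = 13, u[24] = 7, u[25] = 3, u[26] = 10, u[27] = 13, u[28] = 6, u[29] = 2, u[30] = 8, u[31] = 10, u[32] = 1, u[33] = 11, u[34] = 12, u[35] = 6, u[36] = 1, u[37] = 7.
Since (u[36], u[37]) = (u[0], u[1]) = (1, 7) (two consecutive terms determine the rest), the sequence is periodic with period 36.
(1424 - 0) mod 36 = 20, so u[1424] = u[20] = 9.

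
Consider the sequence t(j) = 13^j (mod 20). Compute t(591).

Computing terms: t(1) = 13, t(2) = 9, t(3) = 17, t(4) = 1, t(5) = 13.
The sequence repeats with period 4.
So t(591) = t(1 + ((591-1) mod 4)) = t(3) = 17.

17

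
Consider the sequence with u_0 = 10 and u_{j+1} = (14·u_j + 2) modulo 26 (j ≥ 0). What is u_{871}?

10

We have u_0 = 10, u_1 = 12, u_2 = 14, u_3 = 16, u_4 = 18, u_5 = 20, u_6 = 22, u_7 = 24, u_8 = 0, u_9 = 2, u_{10} = 4, u_{11} = 6, u_{12} = 8, u_{13} = 10.
Since u_{13} = u_0 = 10, the sequence is periodic with period 13.
(871 - 0) mod 13 = 0, so u_{871} = u_0 = 10.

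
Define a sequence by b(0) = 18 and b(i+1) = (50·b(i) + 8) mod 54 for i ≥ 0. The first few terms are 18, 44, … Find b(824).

12

Listing terms: b(0) = 18; b(1) = 44; b(2) = 48; b(3) = 32; b(4) = 42; b(5) = 2; b(6) = 0; b(7) = 8; b(8) = 30; b(9) = 50; b(10) = 24; b(11) = 20; b(12) = 36; b(13) = 26; b(14) = 12; b(15) = 14; b(16) = 6; b(17) = 38; b(18) = 18.
The sequence repeats with period 18.
So b(824) = b(0 + ((824-0) mod 18)) = b(14) = 12.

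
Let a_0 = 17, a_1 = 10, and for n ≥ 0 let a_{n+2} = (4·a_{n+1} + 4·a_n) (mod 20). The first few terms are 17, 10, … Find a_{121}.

0

Listing terms: a_0 = 17,  a_1 = 10,  a_2 = 8,  a_3 = 12,  a_4 = 0,  a_5 = 8,  a_6 = 12.
Since (a_5, a_6) = (a_2, a_3) = (8, 12) (two consecutive terms determine the rest), the sequence is eventually periodic: after a pre-period of length 2 it cycles with period 3.
For n ≥ 2, a_n depends only on (n - 2) mod 3. (121 - 2) mod 3 = 2, so a_{121} = a_4 = 0.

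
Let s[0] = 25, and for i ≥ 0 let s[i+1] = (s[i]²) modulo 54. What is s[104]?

43

s[0] = 25, s[1] = 31, s[2] = 43, s[3] = 13, s[4] = 7, s[5] = 49, s[6] = 25.
Since s[6] = s[0] = 25, the sequence is periodic with period 6.
(104 - 0) mod 6 = 2, so s[104] = s[2] = 43.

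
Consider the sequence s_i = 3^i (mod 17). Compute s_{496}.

s_0 = 1; s_1 = 3; s_2 = 9; s_3 = 10; s_4 = 13; s_5 = 5; s_6 = 15; s_7 = 11; s_8 = 16; s_9 = 14; s_{10} = 8; s_{11} = 7; s_{12} = 4; s_{13} = 12; s_{14} = 2; s_{15} = 6; s_{16} = 1.
The sequence repeats with period 16.
So s_{496} = s_{0 + ((496-0) mod 16)} = s_0 = 1.

1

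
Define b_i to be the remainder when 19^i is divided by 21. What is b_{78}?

b_0 = 1; b_1 = 19; b_2 = 4; b_3 = 13; b_4 = 16; b_5 = 10; b_6 = 1.
The sequence repeats with period 6.
(78 - 0) mod 6 = 0, so b_{78} = b_0 = 1.

1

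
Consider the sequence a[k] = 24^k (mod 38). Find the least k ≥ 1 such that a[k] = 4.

8

a[0] = 1, a[1] = 24, a[2] = 6, a[3] = 30, a[4] = 36, a[5] = 28, a[6] = 26, a[7] = 16, a[8] = 4, a[9] = 20, a[10] = 24.
Since a[10] = a[1] = 24, the sequence is eventually periodic: after a pre-period of length 1 it cycles with period 9.
The value 4 first appears (with k ≥ 1) at a[8].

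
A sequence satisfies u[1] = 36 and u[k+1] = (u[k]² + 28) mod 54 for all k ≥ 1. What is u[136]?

u[1] = 36,  u[2] = 28,  u[3] = 2,  u[4] = 32,  u[5] = 26,  u[6] = 2.
Since u[6] = u[3] = 2, the sequence is eventually periodic: after a pre-period of length 2 it cycles with period 3.
For k ≥ 3, u[k] depends only on (k - 3) mod 3. (136 - 3) mod 3 = 1, so u[136] = u[4] = 32.

32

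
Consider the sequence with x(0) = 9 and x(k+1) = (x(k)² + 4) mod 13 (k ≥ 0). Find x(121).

Computing terms: x(0) = 9, x(1) = 7, x(2) = 1, x(3) = 5, x(4) = 3, x(5) = 0, x(6) = 4, x(7) = 7.
Since x(7) = x(1) = 7, the sequence is eventually periodic: after a pre-period of length 1 it cycles with period 6.
For k ≥ 1, x(k) depends only on (k - 1) mod 6. (121 - 1) mod 6 = 0, so x(121) = x(1) = 7.

7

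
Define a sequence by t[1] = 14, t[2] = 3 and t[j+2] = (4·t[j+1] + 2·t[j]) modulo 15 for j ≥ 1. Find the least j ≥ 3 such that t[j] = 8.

6

Computing terms: t[1] = 14, t[2] = 3, t[3] = 10, t[4] = 1, t[5] = 9, t[6] = 8, t[7] = 5, t[8] = 6, t[9] = 4, t[10] = 13, t[11] = 0, t[12] = 11, t[13] = 14, t[14] = 3.
Since (t[13], t[14]) = (t[1], t[2]) = (14, 3) (two consecutive terms determine the rest), the sequence is periodic with period 12.
The value 8 first appears (with j ≥ 3) at t[6].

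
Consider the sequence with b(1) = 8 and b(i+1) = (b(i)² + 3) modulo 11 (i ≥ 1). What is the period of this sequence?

b(1) = 8,  b(2) = 1,  b(3) = 4,  b(4) = 8.
Since b(4) = b(1) = 8, the sequence is periodic with period 3.

3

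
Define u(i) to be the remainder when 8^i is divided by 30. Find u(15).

Listing terms: u(0) = 1,  u(1) = 8,  u(2) = 4,  u(3) = 2,  u(4) = 16,  u(5) = 8.
Since u(5) = u(1) = 8, the sequence is eventually periodic: after a pre-period of length 1 it cycles with period 4.
For i ≥ 1, u(i) depends only on (i - 1) mod 4. (15 - 1) mod 4 = 2, so u(15) = u(3) = 2.

2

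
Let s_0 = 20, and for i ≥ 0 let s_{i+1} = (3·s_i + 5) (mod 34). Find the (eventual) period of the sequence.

s_0 = 20,  s_1 = 31,  s_2 = 30,  s_3 = 27,  s_4 = 18,  s_5 = 25,  s_6 = 12,  s_7 = 7,  s_8 = 26,  s_9 = 15,  s_{10} = 16,  s_{11} = 19,  s_{12} = 28,  s_{13} = 21,  s_{14} = 0,  s_{15} = 5,  s_{16} = 20.
Since s_{16} = s_0 = 20, the sequence is periodic with period 16.

16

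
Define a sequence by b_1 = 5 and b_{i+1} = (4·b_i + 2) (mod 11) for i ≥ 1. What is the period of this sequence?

Listing terms: b_1 = 5,  b_2 = 0,  b_3 = 2,  b_4 = 10,  b_5 = 9,  b_6 = 5.
The sequence repeats with period 5.

5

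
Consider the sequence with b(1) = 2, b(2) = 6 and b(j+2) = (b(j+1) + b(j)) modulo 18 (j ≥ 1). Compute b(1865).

14

We have b(1) = 2; b(2) = 6; b(3) = 8; b(4) = 14; b(5) = 4; b(6) = 0; b(7) = 4; b(8) = 4; b(9) = 8; b(10) = 12; b(11) = 2; b(12) = 14; b(13) = 16; b(14) = 12; b(15) = 10; b(16) = 4; b(17) = 14; b(18) = 0; b(19) = 14; b(20) = 14; b(21) = 10; b(22) = 6; b(23) = 16; b(24) = 4; b(25) = 2; b(26) = 6.
Since (b(25), b(26)) = (b(1), b(2)) = (2, 6) (two consecutive terms determine the rest), the sequence is periodic with period 24.
So b(1865) = b(1 + ((1865-1) mod 24)) = b(17) = 14.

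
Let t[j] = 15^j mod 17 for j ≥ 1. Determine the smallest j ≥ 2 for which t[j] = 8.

We have t[1] = 15, t[2] = 4, t[3] = 9, t[4] = 16, t[5] = 2, t[6] = 13, t[7] = 8, t[8] = 1, t[9] = 15.
The sequence repeats with period 8.
The value 8 first appears (with j ≥ 2) at t[7].

7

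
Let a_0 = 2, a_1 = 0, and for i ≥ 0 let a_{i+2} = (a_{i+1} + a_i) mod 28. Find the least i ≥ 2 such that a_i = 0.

25

a_0 = 2,  a_1 = 0,  a_2 = 2,  a_3 = 2,  a_4 = 4,  a_5 = 6,  a_6 = 10,  a_7 = 16,  a_8 = 26,  a_9 = 14,  a_{10} = 12,  a_{11} = 26,  a_{12} = 10,  a_{13} = 8,  a_{14} = 18,  a_{15} = 26,  a_{16} = 16,  a_{17} = 14,  a_{18} = 2,  a_{19} = 16,  a_{20} = 18,  a_{21} = 6,  a_{22} = 24,  a_{23} = 2,  a_{24} = 26,  a_{25} = 0,  a_{26} = 26,  a_{27} = 26,  a_{28} = 24,  a_{29} = 22,  a_{30} = 18,  a_{31} = 12,  a_{32} = 2,  a_{33} = 14,  a_{34} = 16,  a_{35} = 2,  a_{36} = 18,  a_{37} = 20,  a_{38} = 10,  a_{39} = 2,  a_{40} = 12,  a_{41} = 14,  a_{42} = 26,  a_{43} = 12,  a_{44} = 10,  a_{45} = 22,  a_{46} = 4,  a_{47} = 26,  a_{48} = 2,  a_{49} = 0.
The sequence repeats with period 48.
The value 0 first appears (with i ≥ 2) at a_{25}.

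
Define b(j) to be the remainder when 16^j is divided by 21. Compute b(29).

We have b(0) = 1,  b(1) = 16,  b(2) = 4,  b(3) = 1.
The sequence repeats with period 3.
So b(29) = b(0 + ((29-0) mod 3)) = b(2) = 4.

4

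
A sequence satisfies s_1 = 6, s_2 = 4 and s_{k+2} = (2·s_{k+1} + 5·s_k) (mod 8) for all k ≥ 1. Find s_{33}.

6

s_1 = 6,  s_2 = 4,  s_3 = 6,  s_4 = 0,  s_5 = 6,  s_6 = 4.
Since (s_5, s_6) = (s_1, s_2) = (6, 4) (two consecutive terms determine the rest), the sequence is periodic with period 4.
(33 - 1) mod 4 = 0, so s_{33} = s_1 = 6.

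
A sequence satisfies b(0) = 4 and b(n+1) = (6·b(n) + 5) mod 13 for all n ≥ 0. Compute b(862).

6

Computing terms: b(0) = 4; b(1) = 3; b(2) = 10; b(3) = 0; b(4) = 5; b(5) = 9; b(6) = 7; b(7) = 8; b(8) = 1; b(9) = 11; b(10) = 6; b(11) = 2; b(12) = 4.
The sequence repeats with period 12.
So b(862) = b(0 + ((862-0) mod 12)) = b(10) = 6.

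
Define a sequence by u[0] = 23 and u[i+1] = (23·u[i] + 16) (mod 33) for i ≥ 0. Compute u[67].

17

We have u[0] = 23, u[1] = 17, u[2] = 11, u[3] = 5, u[4] = 32, u[5] = 26, u[6] = 20, u[7] = 14, u[8] = 8, u[9] = 2, u[10] = 29, u[11] = 23.
Since u[11] = u[0] = 23, the sequence is periodic with period 11.
So u[67] = u[0 + ((67-0) mod 11)] = u[1] = 17.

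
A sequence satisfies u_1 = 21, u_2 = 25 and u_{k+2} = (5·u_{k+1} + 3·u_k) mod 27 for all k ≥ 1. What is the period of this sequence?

Listing terms: u_1 = 21, u_2 = 25, u_3 = 26, u_4 = 16, u_5 = 23, u_6 = 1, u_7 = 20, u_8 = 22, u_9 = 8, u_{10} = 25, u_{11} = 14, u_{12} = 10, u_{13} = 11, u_{14} = 4, u_{15} = 26, u_{16} = 7, u_{17} = 5, u_{18} = 19, u_{19} = 2, u_{20} = 13, u_{21} = 17, u_{22} = 16, u_{23} = 23.
Since (u_{22}, u_{23}) = (u_4, u_5) = (16, 23) (two consecutive terms determine the rest), the sequence is eventually periodic: after a pre-period of length 3 it cycles with period 18.

18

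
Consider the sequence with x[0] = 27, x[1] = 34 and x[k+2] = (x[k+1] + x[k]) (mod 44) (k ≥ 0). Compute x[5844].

35

x[0] = 27, x[1] = 34, x[2] = 17, x[3] = 7, x[4] = 24, x[5] = 31, x[6] = 11, x[7] = 42, x[8] = 9, x[9] = 7, x[10] = 16, x[11] = 23, x[12] = 39, x[13] = 18, x[14] = 13, x[15] = 31, x[16] = 0, x[17] = 31, x[18] = 31, x[19] = 18, x[20] = 5, x[21] = 23, x[22] = 28, x[23] = 7, x[24] = 35, x[25] = 42, x[26] = 33, x[27] = 31, x[28] = 20, x[29] = 7, x[30] = 27, x[31] = 34.
The sequence repeats with period 30.
(5844 - 0) mod 30 = 24, so x[5844] = x[24] = 35.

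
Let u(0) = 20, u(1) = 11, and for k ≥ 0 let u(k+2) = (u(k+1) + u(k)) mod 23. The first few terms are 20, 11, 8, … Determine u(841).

12

Listing terms: u(0) = 20; u(1) = 11; u(2) = 8; u(3) = 19; u(4) = 4; u(5) = 0; u(6) = 4; u(7) = 4; u(8) = 8; u(9) = 12; u(10) = 20; u(11) = 9; u(12) = 6; u(13) = 15; u(14) = 21; u(15) = 13; u(16) = 11; u(17) = 1; u(18) = 12; u(19) = 13; u(20) = 2; u(21) = 15; u(22) = 17; u(23) = 9; u(24) = 3; u(25) = 12; u(26) = 15; u(27) = 4; u(28) = 19; u(29) = 0; u(30) = 19; u(31) = 19; u(32) = 15; u(33) = 11; u(34) = 3; u(35) = 14; u(36) = 17; u(37) = 8; u(38) = 2; u(39) = 10; u(40) = 12; u(41) = 22; u(42) = 11; u(43) = 10; u(44) = 21; u(45) = 8; u(46) = 6; u(47) = 14; u(48) = 20; u(49) = 11.
The sequence repeats with period 48.
(841 - 0) mod 48 = 25, so u(841) = u(25) = 12.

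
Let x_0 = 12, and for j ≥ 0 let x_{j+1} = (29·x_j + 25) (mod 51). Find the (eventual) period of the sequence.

16

We have x_0 = 12, x_1 = 16, x_2 = 30, x_3 = 28, x_4 = 21, x_5 = 22, x_6 = 0, x_7 = 25, x_8 = 36, x_9 = 49, x_{10} = 18, x_{11} = 37, x_{12} = 27, x_{13} = 43, x_{14} = 48, x_{15} = 40, x_{16} = 12.
Since x_{16} = x_0 = 12, the sequence is periodic with period 16.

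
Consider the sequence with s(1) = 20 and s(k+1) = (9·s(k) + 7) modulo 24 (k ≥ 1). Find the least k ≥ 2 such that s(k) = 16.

5

s(1) = 20, s(2) = 19, s(3) = 10, s(4) = 1, s(5) = 16, s(6) = 7, s(7) = 22, s(8) = 13, s(9) = 4, s(10) = 19.
Since s(10) = s(2) = 19, the sequence is eventually periodic: after a pre-period of length 1 it cycles with period 8.
The value 16 first appears (with k ≥ 2) at s(5).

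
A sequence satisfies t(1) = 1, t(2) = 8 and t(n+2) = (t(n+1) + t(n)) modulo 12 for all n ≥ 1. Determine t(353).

We have t(1) = 1; t(2) = 8; t(3) = 9; t(4) = 5; t(5) = 2; t(6) = 7; t(7) = 9; t(8) = 4; t(9) = 1; t(10) = 5; t(11) = 6; t(12) = 11; t(13) = 5; t(14) = 4; t(15) = 9; t(16) = 1; t(17) = 10; t(18) = 11; t(19) = 9; t(20) = 8; t(21) = 5; t(22) = 1; t(23) = 6; t(24) = 7; t(25) = 1; t(26) = 8.
Since (t(25), t(26)) = (t(1), t(2)) = (1, 8) (two consecutive terms determine the rest), the sequence is periodic with period 24.
(353 - 1) mod 24 = 16, so t(353) = t(17) = 10.

10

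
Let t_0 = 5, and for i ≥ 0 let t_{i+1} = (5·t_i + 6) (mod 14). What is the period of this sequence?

Computing terms: t_0 = 5, t_1 = 3, t_2 = 7, t_3 = 13, t_4 = 1, t_5 = 11, t_6 = 5.
The sequence repeats with period 6.

6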